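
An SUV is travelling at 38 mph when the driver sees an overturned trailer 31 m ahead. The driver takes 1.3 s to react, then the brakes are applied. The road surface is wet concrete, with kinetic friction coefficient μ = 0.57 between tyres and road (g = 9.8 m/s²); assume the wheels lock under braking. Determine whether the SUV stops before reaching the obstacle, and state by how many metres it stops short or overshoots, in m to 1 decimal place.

No — it overshoots by 16.9 m

38 mph × 0.44704 = 16.9875 m/s.
a = μg = 0.57 × 9.8 = 5.586 m/s².
Reaction distance = 16.9875 × 1.3 = 22.084 m.
Braking distance = v²/(2a) = 288.575 / 11.172 = 25.830 m.
Total stopping distance = 22.084 + 25.830 = 47.914 m, vs 31 m available — it cannot stop in time and overshoots by 47.914 − 31 = 16.914 m.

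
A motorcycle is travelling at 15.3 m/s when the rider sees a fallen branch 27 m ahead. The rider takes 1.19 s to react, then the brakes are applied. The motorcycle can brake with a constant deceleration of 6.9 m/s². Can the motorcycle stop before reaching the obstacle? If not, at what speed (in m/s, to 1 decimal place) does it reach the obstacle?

No — it strikes the obstacle at 10.6 m/s

Reaction distance = 15.3000 × 1.19 = 18.207 m.
Braking distance needed to stop: v²/(2a) = 234.090 / 13.800 = 16.963 m, so total needed = 18.207 + 16.963 = 35.170 m > 27 m — it cannot stop.
Distance remaining when braking begins: 27 − 18.207 = 8.793 m.
v² = v₀² − 2a·d = 234.090 − 2 × 6.900 × 8.793 = 112.747 m²/s².
v = √112.747 = 10.618 m/s.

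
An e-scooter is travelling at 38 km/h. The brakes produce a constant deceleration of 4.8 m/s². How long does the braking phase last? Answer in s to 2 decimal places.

Braking time ≈ 2.20 s

38 km/h ÷ 3.6 = 10.5556 m/s.
Braking time = v/a = 10.5556 / 4.800 = 2.199 s.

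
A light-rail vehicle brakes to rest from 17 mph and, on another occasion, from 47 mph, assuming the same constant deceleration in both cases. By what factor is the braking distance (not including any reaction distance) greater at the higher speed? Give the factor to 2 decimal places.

Factor ≈ 7.64

Braking distance d = v²/(2a), so with a fixed, d ∝ v².
Factor = (47/17)² = 2.7647² = 7.6436.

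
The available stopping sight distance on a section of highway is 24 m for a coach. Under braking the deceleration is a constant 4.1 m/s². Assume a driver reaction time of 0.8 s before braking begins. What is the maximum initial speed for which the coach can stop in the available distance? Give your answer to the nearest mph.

Stopping distance: v·t_r + v²/(2a) = 24 with t_r = 0.8 s and a = 4.100 m/s².
So v² + 6.560 v − 196.80 = 0.
Positive root: v = −a·t_r + √((a·t_r)² + 2a·d) = −3.280 + √(10.758 + 196.80) = 11.1269 m/s.
11.1269 m/s ÷ 0.44704 = 24.890 mph.

Maximum speed ≈ 25 mph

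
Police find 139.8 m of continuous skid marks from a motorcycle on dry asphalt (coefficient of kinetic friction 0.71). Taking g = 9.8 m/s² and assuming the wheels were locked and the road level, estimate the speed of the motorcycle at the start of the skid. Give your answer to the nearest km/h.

Deceleration a = μg = 0.71 × 9.8 = 6.958 m/s².
v = √(2a·d) = √(2 × 6.958 × 139.8) = √1945.457 = 44.1073 m/s.
= 44.1073 × 3.6 = 158.786 km/h.

Initial speed ≈ 159 km/h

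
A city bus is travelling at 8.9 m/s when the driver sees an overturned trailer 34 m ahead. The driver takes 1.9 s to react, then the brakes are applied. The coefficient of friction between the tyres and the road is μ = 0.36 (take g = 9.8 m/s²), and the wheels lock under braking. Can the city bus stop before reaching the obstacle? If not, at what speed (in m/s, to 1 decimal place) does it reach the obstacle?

a = μg = 0.36 × 9.8 = 3.528 m/s².
Reaction distance = 8.9000 × 1.9 = 16.910 m.
Braking distance = v²/(2a) = 79.210 / 7.056 = 11.226 m.
Total stopping distance = 16.910 + 11.226 = 28.136 m, vs 34 m available — it stops with 34 − 28.136 = 5.864 m to spare.

Yes — it stops about 5.9 m short of the obstacle, so it never reaches it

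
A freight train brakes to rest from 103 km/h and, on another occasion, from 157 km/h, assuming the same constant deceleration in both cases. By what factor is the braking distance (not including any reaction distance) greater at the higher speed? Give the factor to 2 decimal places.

Braking distance d = v²/(2a), so with a fixed, d ∝ v².
Factor = (157/103)² = 1.5243² = 2.3235.

Factor ≈ 2.32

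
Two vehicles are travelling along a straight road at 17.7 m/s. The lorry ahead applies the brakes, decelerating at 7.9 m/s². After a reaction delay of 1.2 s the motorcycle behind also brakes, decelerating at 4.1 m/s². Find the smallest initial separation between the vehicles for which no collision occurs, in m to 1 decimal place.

Leader travels v²/(2a_L) = 313.290 / 15.800 = 19.828 m before stopping.
Follower covers v·t_r = 17.7000 × 1.2 = 21.240 m while reacting, then v²/(2a_F) = 313.290 / 8.200 = 38.206 m while braking, for a total of 21.240 + 38.206 = 59.446 m.
Since a_F ≤ a_L and the follower starts braking later, the follower is never slower than the leader, so the closest approach is when both have stopped.
Minimum gap = 59.446 − 19.828 = 39.618 m.

Minimum gap ≈ 39.6 m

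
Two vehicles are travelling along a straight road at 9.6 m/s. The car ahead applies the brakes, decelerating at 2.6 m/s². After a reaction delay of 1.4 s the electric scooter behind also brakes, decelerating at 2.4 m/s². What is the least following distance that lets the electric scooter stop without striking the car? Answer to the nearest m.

Leader travels v²/(2a_L) = 92.160 / 5.200 = 17.723 m before stopping.
Follower covers v·t_r = 9.6000 × 1.4 = 13.440 m while reacting, then v²/(2a_F) = 92.160 / 4.800 = 19.200 m while braking, for a total of 13.440 + 19.200 = 32.640 m.
Since a_F ≤ a_L and the follower starts braking later, the follower is never slower than the leader, so the closest approach is when both have stopped.
Minimum gap = 32.640 − 17.723 = 14.917 m.

Minimum gap ≈ 15 m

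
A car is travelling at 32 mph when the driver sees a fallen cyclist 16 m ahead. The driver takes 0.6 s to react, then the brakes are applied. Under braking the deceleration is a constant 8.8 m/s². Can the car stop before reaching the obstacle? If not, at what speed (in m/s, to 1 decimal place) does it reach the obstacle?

No — it strikes the obstacle at 8.6 m/s

32 mph × 0.44704 = 14.3053 m/s.
Reaction distance = 14.3053 × 0.6 = 8.583 m.
Braking distance needed to stop: v²/(2a) = 204.642 / 17.600 = 11.627 m, so total needed = 8.583 + 11.627 = 20.210 m > 16 m — it cannot stop.
Distance remaining when braking begins: 16 − 8.583 = 7.417 m.
v² = v₀² − 2a·d = 204.642 − 2 × 8.800 × 7.417 = 74.103 m²/s².
v = √74.103 = 8.608 m/s.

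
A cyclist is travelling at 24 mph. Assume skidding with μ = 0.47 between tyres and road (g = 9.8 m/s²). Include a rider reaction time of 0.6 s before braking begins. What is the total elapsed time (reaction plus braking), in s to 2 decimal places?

24 mph × 0.44704 = 10.7290 m/s.
a = μg = 0.47 × 9.8 = 4.606 m/s².
Braking time = v/a = 10.7290 / 4.606 = 2.329 s.
Total = 0.6 + 2.329 = 2.929 s.

Total time ≈ 2.93 s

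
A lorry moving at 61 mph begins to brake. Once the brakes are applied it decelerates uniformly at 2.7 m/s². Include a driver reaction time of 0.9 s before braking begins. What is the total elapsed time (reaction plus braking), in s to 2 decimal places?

61 mph × 0.44704 = 27.2694 m/s.
Braking time = v/a = 27.2694 / 2.700 = 10.100 s.
Total = 0.9 + 10.100 = 11.000 s.

Total time ≈ 11.00 s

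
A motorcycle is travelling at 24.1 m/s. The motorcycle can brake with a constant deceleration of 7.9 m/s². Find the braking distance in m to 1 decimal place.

Braking distance = v²/(2a) = 24.1000² / (2 × 7.900) = 580.810 / 15.800 = 36.760 m.

Braking distance ≈ 36.8 m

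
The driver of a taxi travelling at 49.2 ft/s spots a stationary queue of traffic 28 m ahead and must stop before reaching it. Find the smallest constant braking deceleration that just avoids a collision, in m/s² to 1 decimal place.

Required deceleration ≈ 4.0 m/s²

49.2 ft/s × 0.3048 = 14.9962 m/s.
v² = 2a·d ⇒ a = v²/(2d) = 14.9962² / (2 × 28.000) = 224.886 / 56.000 = 4.0158 m/s².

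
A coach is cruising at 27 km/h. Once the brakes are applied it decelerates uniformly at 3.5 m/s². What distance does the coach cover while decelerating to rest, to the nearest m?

Braking distance ≈ 8 m

27 km/h ÷ 3.6 = 7.5000 m/s.
Braking distance = v²/(2a) = 7.5000² / (2 × 3.500) = 56.250 / 7.000 = 8.036 m.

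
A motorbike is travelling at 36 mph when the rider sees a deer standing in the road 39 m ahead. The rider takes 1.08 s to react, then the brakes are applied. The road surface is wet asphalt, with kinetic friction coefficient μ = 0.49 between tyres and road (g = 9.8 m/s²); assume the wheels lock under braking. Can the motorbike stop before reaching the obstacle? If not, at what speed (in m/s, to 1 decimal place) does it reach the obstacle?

36 mph × 0.44704 = 16.0934 m/s.
a = μg = 0.49 × 9.8 = 4.802 m/s².
Reaction distance = 16.0934 × 1.08 = 17.381 m.
Braking distance needed to stop: v²/(2a) = 258.998 / 9.604 = 26.968 m, so total needed = 17.381 + 26.968 = 44.349 m > 39 m — it cannot stop.
Distance remaining when braking begins: 39 − 17.381 = 21.619 m.
v² = v₀² − 2a·d = 258.998 − 2 × 4.802 × 21.619 = 51.369 m²/s².
v = √51.369 = 7.167 m/s.

No — it strikes the obstacle at 7.2 m/s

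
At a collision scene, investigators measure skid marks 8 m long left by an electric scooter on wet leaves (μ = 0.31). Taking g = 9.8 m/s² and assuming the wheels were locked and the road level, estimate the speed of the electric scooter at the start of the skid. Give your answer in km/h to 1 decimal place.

Deceleration a = μg = 0.31 × 9.8 = 3.038 m/s².
v = √(2a·d) = √(2 × 3.038 × 8) = √48.608 = 6.9719 m/s.
= 6.9719 × 3.6 = 25.099 km/h.

Initial speed ≈ 25.1 km/h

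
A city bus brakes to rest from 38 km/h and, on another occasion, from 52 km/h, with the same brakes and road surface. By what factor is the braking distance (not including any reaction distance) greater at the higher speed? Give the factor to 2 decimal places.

Braking distance d = v²/(2a), so with a fixed, d ∝ v².
Factor = (52/38)² = 1.3684² = 1.8725.

Factor ≈ 1.87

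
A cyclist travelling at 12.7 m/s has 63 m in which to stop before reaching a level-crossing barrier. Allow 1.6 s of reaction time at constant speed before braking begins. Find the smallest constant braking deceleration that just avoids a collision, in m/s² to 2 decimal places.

Distance covered during reaction = 12.7000 × 1.6 = 20.320 m.
Distance available for braking: 63 − 20.320 = 42.680 m.
v² = 2a·d ⇒ a = v²/(2d) = 12.7000² / (2 × 42.680) = 161.290 / 85.360 = 1.8895 m/s².

Required deceleration ≈ 1.89 m/s²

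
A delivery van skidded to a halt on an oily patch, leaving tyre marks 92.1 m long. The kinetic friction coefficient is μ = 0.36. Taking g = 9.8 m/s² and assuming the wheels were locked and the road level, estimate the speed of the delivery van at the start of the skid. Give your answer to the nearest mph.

Initial speed ≈ 57 mph

Deceleration a = μg = 0.36 × 9.8 = 3.528 m/s².
v = √(2a·d) = √(2 × 3.528 × 92.1) = √649.858 = 25.4923 m/s.
= 25.4923 ÷ 0.44704 = 57.025 mph.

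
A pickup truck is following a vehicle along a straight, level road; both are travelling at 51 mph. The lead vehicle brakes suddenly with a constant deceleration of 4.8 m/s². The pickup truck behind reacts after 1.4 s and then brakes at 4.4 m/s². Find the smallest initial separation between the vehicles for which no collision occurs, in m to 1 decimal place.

51 mph × 0.44704 = 22.7990 m/s.
Leader travels v²/(2a_L) = 519.794 / 9.600 = 54.145 m before stopping.
Follower covers v·t_r = 22.7990 × 1.4 = 31.919 m while reacting, then v²/(2a_F) = 519.794 / 8.800 = 59.067 m while braking, for a total of 31.919 + 59.067 = 90.986 m.
Since a_F ≤ a_L and the follower starts braking later, the follower is never slower than the leader, so the closest approach is when both have stopped.
Minimum gap = 90.986 − 54.145 = 36.841 m.

Minimum gap ≈ 36.8 m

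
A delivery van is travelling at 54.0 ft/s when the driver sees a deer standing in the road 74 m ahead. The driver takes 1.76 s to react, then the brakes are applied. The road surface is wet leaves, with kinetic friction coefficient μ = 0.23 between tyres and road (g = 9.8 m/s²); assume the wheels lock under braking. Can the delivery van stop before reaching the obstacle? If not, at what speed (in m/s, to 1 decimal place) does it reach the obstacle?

No — it strikes the obstacle at 8.2 m/s

54 ft/s × 0.3048 = 16.4592 m/s.
a = μg = 0.23 × 9.8 = 2.254 m/s².
Reaction distance = 16.4592 × 1.76 = 28.968 m.
Braking distance needed to stop: v²/(2a) = 270.905 / 4.508 = 60.094 m, so total needed = 28.968 + 60.094 = 89.062 m > 74 m — it cannot stop.
Distance remaining when braking begins: 74 − 28.968 = 45.032 m.
v² = v₀² − 2a·d = 270.905 − 2 × 2.254 × 45.032 = 67.901 m²/s².
v = √67.901 = 8.240 m/s.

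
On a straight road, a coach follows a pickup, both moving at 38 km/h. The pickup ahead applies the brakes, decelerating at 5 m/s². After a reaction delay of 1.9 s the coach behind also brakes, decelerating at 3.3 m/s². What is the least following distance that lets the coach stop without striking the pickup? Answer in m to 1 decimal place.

Minimum gap ≈ 25.8 m

38 km/h ÷ 3.6 = 10.5556 m/s.
Leader travels v²/(2a_L) = 111.421 / 10.000 = 11.142 m before stopping.
Follower covers v·t_r = 10.5556 × 1.9 = 20.056 m while reacting, then v²/(2a_F) = 111.421 / 6.600 = 16.882 m while braking, for a total of 20.056 + 16.882 = 36.938 m.
Since a_F ≤ a_L and the follower starts braking later, the follower is never slower than the leader, so the closest approach is when both have stopped.
Minimum gap = 36.938 − 11.142 = 25.796 m.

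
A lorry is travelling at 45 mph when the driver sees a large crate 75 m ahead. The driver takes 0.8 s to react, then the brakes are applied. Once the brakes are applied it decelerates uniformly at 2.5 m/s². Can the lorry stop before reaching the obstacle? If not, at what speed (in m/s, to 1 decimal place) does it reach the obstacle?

No — it strikes the obstacle at 10.5 m/s

45 mph × 0.44704 = 20.1168 m/s.
Reaction distance = 20.1168 × 0.8 = 16.093 m.
Braking distance needed to stop: v²/(2a) = 404.686 / 5.000 = 80.937 m, so total needed = 16.093 + 80.937 = 97.030 m > 75 m — it cannot stop.
Distance remaining when braking begins: 75 − 16.093 = 58.907 m.
v² = v₀² − 2a·d = 404.686 − 2 × 2.500 × 58.907 = 110.151 m²/s².
v = √110.151 = 10.495 m/s.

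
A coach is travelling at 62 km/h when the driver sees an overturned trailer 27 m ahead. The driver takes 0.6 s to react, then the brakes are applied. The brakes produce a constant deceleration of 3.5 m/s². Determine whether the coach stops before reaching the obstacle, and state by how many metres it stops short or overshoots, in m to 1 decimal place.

No — it overshoots by 25.7 m

62 km/h ÷ 3.6 = 17.2222 m/s.
Reaction distance = 17.2222 × 0.6 = 10.333 m.
Braking distance = v²/(2a) = 296.604 / 7.000 = 42.372 m.
Total stopping distance = 10.333 + 42.372 = 52.705 m, vs 27 m available — it cannot stop in time and overshoots by 52.705 − 27 = 25.705 m.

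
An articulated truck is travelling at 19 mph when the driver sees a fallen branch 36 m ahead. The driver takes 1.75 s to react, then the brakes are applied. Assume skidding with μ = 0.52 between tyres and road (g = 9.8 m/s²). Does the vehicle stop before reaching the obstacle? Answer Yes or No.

Yes

19 mph × 0.44704 = 8.4938 m/s.
a = μg = 0.52 × 9.8 = 5.096 m/s².
Reaction distance = 8.4938 × 1.75 = 14.864 m.
Braking distance = v²/(2a) = 72.145 / 10.192 = 7.079 m.
Total stopping distance = 14.864 + 7.079 = 21.943 m, vs 36 m available — it stops with 36 − 21.943 = 14.057 m to spare.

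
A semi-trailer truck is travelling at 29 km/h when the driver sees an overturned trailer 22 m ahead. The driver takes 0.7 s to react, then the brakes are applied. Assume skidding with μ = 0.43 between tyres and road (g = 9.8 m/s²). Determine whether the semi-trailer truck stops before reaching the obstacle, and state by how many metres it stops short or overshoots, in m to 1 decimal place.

29 km/h ÷ 3.6 = 8.0556 m/s.
a = μg = 0.43 × 9.8 = 4.214 m/s².
Reaction distance = 8.0556 × 0.7 = 5.639 m.
Braking distance = v²/(2a) = 64.893 / 8.428 = 7.700 m.
Total stopping distance = 5.639 + 7.700 = 13.339 m, vs 22 m available — it stops with 22 − 13.339 = 8.661 m to spare.

Yes — it stops 8.7 m short of the obstacle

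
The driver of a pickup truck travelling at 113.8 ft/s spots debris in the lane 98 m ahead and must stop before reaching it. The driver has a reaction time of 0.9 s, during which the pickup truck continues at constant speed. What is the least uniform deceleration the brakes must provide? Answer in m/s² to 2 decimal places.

Required deceleration ≈ 9.01 m/s²

113.8 ft/s × 0.3048 = 34.6862 m/s.
Distance covered during reaction = 34.6862 × 0.9 = 31.218 m.
Distance available for braking: 98 − 31.218 = 66.782 m.
v² = 2a·d ⇒ a = v²/(2d) = 34.6862² / (2 × 66.782) = 1203.132 / 133.564 = 9.0079 m/s².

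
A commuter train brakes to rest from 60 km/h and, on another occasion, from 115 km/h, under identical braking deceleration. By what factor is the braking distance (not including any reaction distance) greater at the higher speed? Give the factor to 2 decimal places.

Factor ≈ 3.67

Braking distance d = v²/(2a), so with a fixed, d ∝ v².
Factor = (115/60)² = 1.9167² = 3.6737.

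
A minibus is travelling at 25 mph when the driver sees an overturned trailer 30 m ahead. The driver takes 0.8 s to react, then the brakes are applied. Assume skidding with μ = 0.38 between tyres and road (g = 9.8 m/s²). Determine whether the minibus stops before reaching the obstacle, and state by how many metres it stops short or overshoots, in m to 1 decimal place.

Yes — it stops 4.3 m short of the obstacle

25 mph × 0.44704 = 11.1760 m/s.
a = μg = 0.38 × 9.8 = 3.724 m/s².
Reaction distance = 11.1760 × 0.8 = 8.941 m.
Braking distance = v²/(2a) = 124.903 / 7.448 = 16.770 m.
Total stopping distance = 8.941 + 16.770 = 25.711 m, vs 30 m available — it stops with 30 − 25.711 = 4.289 m to spare.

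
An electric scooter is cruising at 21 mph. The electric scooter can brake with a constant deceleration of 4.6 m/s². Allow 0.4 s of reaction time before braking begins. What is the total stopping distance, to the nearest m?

Total stopping distance ≈ 13 m

21 mph × 0.44704 = 9.3878 m/s.
Reaction distance = v·t_r = 9.3878 × 0.4 = 3.755 m.
Braking distance = v²/(2a) = 9.3878² / (2 × 4.600) = 88.131 / 9.200 = 9.579 m.
Total = 3.755 + 9.579 = 13.334 m.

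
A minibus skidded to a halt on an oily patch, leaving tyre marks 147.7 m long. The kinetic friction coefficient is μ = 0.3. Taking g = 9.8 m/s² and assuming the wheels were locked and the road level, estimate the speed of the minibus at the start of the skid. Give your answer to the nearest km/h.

Deceleration a = μg = 0.3 × 9.8 = 2.940 m/s².
v = √(2a·d) = √(2 × 2.940 × 147.7) = √868.476 = 29.4699 m/s.
= 29.4699 × 3.6 = 106.092 km/h.

Initial speed ≈ 106 km/h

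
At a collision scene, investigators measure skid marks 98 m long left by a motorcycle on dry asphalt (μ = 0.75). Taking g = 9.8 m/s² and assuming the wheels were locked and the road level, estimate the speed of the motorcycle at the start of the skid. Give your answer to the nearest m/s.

Initial speed ≈ 38 m/s

Deceleration a = μg = 0.75 × 9.8 = 7.350 m/s².
v = √(2a·d) = √(2 × 7.350 × 98) = √1440.600 = 37.9552 m/s.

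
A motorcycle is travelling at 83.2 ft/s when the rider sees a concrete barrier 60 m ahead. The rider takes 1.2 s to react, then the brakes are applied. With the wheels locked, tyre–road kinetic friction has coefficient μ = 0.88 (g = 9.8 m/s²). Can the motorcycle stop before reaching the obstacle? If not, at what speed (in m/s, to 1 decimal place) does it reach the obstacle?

No — it strikes the obstacle at 11.5 m/s

83.2 ft/s × 0.3048 = 25.3594 m/s.
a = μg = 0.88 × 9.8 = 8.624 m/s².
Reaction distance = 25.3594 × 1.2 = 30.431 m.
Braking distance needed to stop: v²/(2a) = 643.099 / 17.248 = 37.285 m, so total needed = 30.431 + 37.285 = 67.716 m > 60 m — it cannot stop.
Distance remaining when braking begins: 60 − 30.431 = 29.569 m.
v² = v₀² − 2a·d = 643.099 − 2 × 8.624 × 29.569 = 133.093 m²/s².
v = √133.093 = 11.537 m/s.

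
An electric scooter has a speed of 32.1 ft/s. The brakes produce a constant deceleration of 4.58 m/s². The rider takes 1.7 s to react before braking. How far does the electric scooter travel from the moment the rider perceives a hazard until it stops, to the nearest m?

32.1 ft/s × 0.3048 = 9.7841 m/s.
Reaction distance = v·t_r = 9.7841 × 1.7 = 16.633 m.
Braking distance = v²/(2a) = 9.7841² / (2 × 4.580) = 95.729 / 9.160 = 10.451 m.
Total = 16.633 + 10.451 = 27.084 m.

Total stopping distance ≈ 27 m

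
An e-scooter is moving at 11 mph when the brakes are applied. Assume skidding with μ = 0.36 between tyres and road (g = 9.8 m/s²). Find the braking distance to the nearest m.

11 mph × 0.44704 = 4.9174 m/s.
a = μg = 0.36 × 9.8 = 3.528 m/s².
Braking distance = v²/(2a) = 4.9174² / (2 × 3.528) = 24.181 / 7.056 = 3.427 m.

Braking distance ≈ 3 m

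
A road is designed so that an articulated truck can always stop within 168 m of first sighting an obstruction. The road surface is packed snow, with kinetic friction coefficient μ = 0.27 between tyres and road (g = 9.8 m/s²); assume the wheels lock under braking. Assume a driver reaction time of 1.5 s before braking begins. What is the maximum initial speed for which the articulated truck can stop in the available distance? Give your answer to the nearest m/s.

a = μg = 0.27 × 9.8 = 2.646 m/s².
Stopping distance: v·t_r + v²/(2a) = 168 with t_r = 1.5 s and a = 2.646 m/s².
So v² + 7.938 v − 889.06 = 0.
Positive root: v = −a·t_r + √((a·t_r)² + 2a·d) = −3.969 + √(15.753 + 889.06) = 26.1111 m/s.

Maximum speed ≈ 26 m/s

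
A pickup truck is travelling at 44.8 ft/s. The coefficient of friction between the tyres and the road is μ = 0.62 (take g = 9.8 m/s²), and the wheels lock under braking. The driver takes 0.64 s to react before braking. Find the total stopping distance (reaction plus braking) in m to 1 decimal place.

Total stopping distance ≈ 24.1 m

44.8 ft/s × 0.3048 = 13.6550 m/s.
a = μg = 0.62 × 9.8 = 6.076 m/s².
Reaction distance = v·t_r = 13.6550 × 0.64 = 8.739 m.
Braking distance = v²/(2a) = 13.6550² / (2 × 6.076) = 186.459 / 12.152 = 15.344 m.
Total = 8.739 + 15.344 = 24.083 m.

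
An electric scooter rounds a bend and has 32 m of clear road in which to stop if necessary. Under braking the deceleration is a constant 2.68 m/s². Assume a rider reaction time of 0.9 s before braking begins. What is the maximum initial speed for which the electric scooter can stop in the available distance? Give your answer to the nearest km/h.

Stopping distance: v·t_r + v²/(2a) = 32 with t_r = 0.9 s and a = 2.680 m/s².
So v² + 4.824 v − 171.52 = 0.
Positive root: v = −a·t_r + √((a·t_r)² + 2a·d) = −2.412 + √(5.818 + 171.52) = 10.9048 m/s.
10.9048 m/s × 3.6 = 39.257 km/h.

Maximum speed ≈ 39 km/h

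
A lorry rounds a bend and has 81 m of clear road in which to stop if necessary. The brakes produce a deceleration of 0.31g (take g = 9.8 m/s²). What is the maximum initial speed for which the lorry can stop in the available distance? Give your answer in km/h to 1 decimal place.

a = 0.31 × 9.8 = 3.038 m/s².
v²/(2a) = d ⇒ v = √(2 × 3.038 × 81) = √492.16 = 22.1847 m/s.
22.1847 m/s × 3.6 = 79.865 km/h.

Maximum speed ≈ 79.9 km/h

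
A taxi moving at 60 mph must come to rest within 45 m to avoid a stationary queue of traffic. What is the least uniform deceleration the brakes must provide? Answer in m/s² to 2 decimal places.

Required deceleration ≈ 7.99 m/s²

60 mph × 0.44704 = 26.8224 m/s.
v² = 2a·d ⇒ a = v²/(2d) = 26.8224² / (2 × 45.000) = 719.441 / 90.000 = 7.9938 m/s².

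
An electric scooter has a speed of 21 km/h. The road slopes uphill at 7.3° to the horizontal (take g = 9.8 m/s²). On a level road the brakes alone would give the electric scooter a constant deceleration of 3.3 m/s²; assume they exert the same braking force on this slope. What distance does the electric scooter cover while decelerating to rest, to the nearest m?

Braking distance ≈ 4 m

21 km/h ÷ 3.6 = 5.8333 m/s.
Gravity along the uphill slope adds to the braking deceleration: a_eff = 3.300 + 9.8·sin 7.3° = 3.300 + 1.245 = 4.545 m/s².
Braking distance = v²/(2a) = 5.8333² / (2 × 4.545) = 34.027 / 9.090 = 3.743 m.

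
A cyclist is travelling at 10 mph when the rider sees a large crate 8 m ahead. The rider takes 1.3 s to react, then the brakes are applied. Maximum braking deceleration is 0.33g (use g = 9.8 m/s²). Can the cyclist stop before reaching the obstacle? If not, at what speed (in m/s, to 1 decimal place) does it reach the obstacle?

10 mph × 0.44704 = 4.4704 m/s.
a = 0.33 × 9.8 = 3.234 m/s².
Reaction distance = 4.4704 × 1.3 = 5.812 m.
Braking distance needed to stop: v²/(2a) = 19.984 / 6.468 = 3.090 m, so total needed = 5.812 + 3.090 = 8.902 m > 8 m — it cannot stop.
Distance remaining when braking begins: 8 − 5.812 = 2.188 m.
v² = v₀² − 2a·d = 19.984 − 2 × 3.234 × 2.188 = 5.832 m²/s².
v = √5.832 = 2.415 m/s.

No — it strikes the obstacle at 2.4 m/s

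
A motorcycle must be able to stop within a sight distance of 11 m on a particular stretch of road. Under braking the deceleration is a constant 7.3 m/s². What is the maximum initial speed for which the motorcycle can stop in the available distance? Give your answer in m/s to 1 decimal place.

Maximum speed ≈ 12.7 m/s

v²/(2a) = d ⇒ v = √(2 × 7.300 × 11) = √160.60 = 12.6728 m/s.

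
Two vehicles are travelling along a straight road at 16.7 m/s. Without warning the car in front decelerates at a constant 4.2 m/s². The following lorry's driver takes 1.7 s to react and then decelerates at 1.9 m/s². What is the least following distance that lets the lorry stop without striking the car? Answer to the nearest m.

Minimum gap ≈ 69 m

Leader travels v²/(2a_L) = 278.890 / 8.400 = 33.201 m before stopping.
Follower covers v·t_r = 16.7000 × 1.7 = 28.390 m while reacting, then v²/(2a_F) = 278.890 / 3.800 = 73.392 m while braking, for a total of 28.390 + 73.392 = 101.782 m.
Since a_F ≤ a_L and the follower starts braking later, the follower is never slower than the leader, so the closest approach is when both have stopped.
Minimum gap = 101.782 − 33.201 = 68.581 m.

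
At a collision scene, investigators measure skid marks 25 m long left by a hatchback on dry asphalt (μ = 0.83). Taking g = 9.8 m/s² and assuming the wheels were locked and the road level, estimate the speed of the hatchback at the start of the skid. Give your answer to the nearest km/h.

Deceleration a = μg = 0.83 × 9.8 = 8.134 m/s².
v = √(2a·d) = √(2 × 8.134 × 25) = √406.700 = 20.1668 m/s.
= 20.1668 × 3.6 = 72.600 km/h.

Initial speed ≈ 73 km/h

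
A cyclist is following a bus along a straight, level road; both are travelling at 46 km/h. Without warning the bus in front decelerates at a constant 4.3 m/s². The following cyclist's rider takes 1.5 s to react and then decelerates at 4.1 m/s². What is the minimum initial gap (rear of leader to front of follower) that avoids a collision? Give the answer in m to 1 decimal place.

Minimum gap ≈ 20.1 m

46 km/h ÷ 3.6 = 12.7778 m/s.
Leader travels v²/(2a_L) = 163.272 / 8.600 = 18.985 m before stopping.
Follower covers v·t_r = 12.7778 × 1.5 = 19.167 m while reacting, then v²/(2a_F) = 163.272 / 8.200 = 19.911 m while braking, for a total of 19.167 + 19.911 = 39.078 m.
Since a_F ≤ a_L and the follower starts braking later, the follower is never slower than the leader, so the closest approach is when both have stopped.
Minimum gap = 39.078 − 18.985 = 20.093 m.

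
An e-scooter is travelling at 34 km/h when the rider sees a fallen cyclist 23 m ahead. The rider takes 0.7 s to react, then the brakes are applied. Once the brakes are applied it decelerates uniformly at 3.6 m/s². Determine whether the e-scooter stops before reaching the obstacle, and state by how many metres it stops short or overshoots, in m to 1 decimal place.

Yes — it stops 4.0 m short of the obstacle

34 km/h ÷ 3.6 = 9.4444 m/s.
Reaction distance = 9.4444 × 0.7 = 6.611 m.
Braking distance = v²/(2a) = 89.197 / 7.200 = 12.388 m.
Total stopping distance = 6.611 + 12.388 = 18.999 m, vs 23 m available — it stops with 23 − 18.999 = 4.001 m to spare.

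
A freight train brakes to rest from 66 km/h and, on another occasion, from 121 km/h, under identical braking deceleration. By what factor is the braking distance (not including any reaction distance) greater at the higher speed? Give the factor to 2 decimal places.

Factor ≈ 3.36

Braking distance d = v²/(2a), so with a fixed, d ∝ v².
Factor = (121/66)² = 1.8333² = 3.3610.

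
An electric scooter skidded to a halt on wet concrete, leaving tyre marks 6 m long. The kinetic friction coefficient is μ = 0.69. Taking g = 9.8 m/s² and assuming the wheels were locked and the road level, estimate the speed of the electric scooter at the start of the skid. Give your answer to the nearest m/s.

Initial speed ≈ 9 m/s

Deceleration a = μg = 0.69 × 9.8 = 6.762 m/s².
v = √(2a·d) = √(2 × 6.762 × 6) = √81.144 = 9.0080 m/s.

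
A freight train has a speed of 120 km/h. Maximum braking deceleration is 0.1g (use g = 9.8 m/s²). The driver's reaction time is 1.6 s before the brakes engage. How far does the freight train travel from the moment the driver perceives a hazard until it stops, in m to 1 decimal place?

Total stopping distance ≈ 620.2 m

120 km/h ÷ 3.6 = 33.3333 m/s.
a = 0.1 × 9.8 = 0.980 m/s².
Reaction distance = v·t_r = 33.3333 × 1.6 = 53.333 m.
Braking distance = v²/(2a) = 33.3333² / (2 × 0.980) = 1111.109 / 1.960 = 566.892 m.
Total = 53.333 + 566.892 = 620.225 m.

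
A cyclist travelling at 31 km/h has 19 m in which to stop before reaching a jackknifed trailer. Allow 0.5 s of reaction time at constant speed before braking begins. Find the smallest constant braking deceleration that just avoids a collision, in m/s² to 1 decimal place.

Required deceleration ≈ 2.5 m/s²

31 km/h ÷ 3.6 = 8.6111 m/s.
Distance covered during reaction = 8.6111 × 0.5 = 4.306 m.
Distance available for braking: 19 − 4.306 = 14.694 m.
v² = 2a·d ⇒ a = v²/(2d) = 8.6111² / (2 × 14.694) = 74.151 / 29.388 = 2.5232 m/s².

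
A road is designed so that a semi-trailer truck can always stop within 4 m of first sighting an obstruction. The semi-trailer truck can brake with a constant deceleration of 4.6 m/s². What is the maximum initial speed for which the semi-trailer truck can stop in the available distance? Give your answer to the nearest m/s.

v²/(2a) = d ⇒ v = √(2 × 4.600 × 4) = √36.80 = 6.0663 m/s.

Maximum speed ≈ 6 m/s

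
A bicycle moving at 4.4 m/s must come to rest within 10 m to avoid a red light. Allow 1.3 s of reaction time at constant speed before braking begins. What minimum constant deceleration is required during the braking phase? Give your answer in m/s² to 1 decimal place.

Required deceleration ≈ 2.3 m/s²

Distance covered during reaction = 4.4000 × 1.3 = 5.720 m.
Distance available for braking: 10 − 5.720 = 4.280 m.
v² = 2a·d ⇒ a = v²/(2d) = 4.4000² / (2 × 4.280) = 19.360 / 8.560 = 2.2617 m/s².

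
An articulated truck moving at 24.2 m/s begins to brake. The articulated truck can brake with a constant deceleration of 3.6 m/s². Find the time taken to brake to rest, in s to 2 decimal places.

Braking time ≈ 6.72 s

Braking time = v/a = 24.2000 / 3.600 = 6.722 s.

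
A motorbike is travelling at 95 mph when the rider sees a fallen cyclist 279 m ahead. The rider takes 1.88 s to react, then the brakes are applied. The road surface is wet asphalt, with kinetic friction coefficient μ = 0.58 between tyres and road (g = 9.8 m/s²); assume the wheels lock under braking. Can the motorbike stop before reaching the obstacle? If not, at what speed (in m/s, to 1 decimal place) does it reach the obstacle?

Yes — it stops about 40.5 m short of the obstacle, so it never reaches it

95 mph × 0.44704 = 42.4688 m/s.
a = μg = 0.58 × 9.8 = 5.684 m/s².
Reaction distance = 42.4688 × 1.88 = 79.841 m.
Braking distance = v²/(2a) = 1803.599 / 11.368 = 158.656 m.
Total stopping distance = 79.841 + 158.656 = 238.497 m, vs 279 m available — it stops with 279 − 238.497 = 40.503 m to spare.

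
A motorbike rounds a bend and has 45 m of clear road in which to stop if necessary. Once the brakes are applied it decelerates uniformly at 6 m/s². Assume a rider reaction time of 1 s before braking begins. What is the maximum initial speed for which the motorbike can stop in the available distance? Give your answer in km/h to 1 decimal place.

Stopping distance: v·t_r + v²/(2a) = 45 with t_r = 1 s and a = 6.000 m/s².
So v² + 12.000 v − 540.00 = 0.
Positive root: v = −a·t_r + √((a·t_r)² + 2a·d) = −6.000 + √(36.000 + 540.00) = 18.0000 m/s.
18.0000 m/s × 3.6 = 64.800 km/h.

Maximum speed ≈ 64.8 km/h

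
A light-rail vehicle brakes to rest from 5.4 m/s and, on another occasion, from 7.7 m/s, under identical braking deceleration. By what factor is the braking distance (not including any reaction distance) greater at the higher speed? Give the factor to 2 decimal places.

Braking distance d = v²/(2a), so with a fixed, d ∝ v².
Factor = (7.7/5.4)² = 1.4259² = 2.0332.

Factor ≈ 2.03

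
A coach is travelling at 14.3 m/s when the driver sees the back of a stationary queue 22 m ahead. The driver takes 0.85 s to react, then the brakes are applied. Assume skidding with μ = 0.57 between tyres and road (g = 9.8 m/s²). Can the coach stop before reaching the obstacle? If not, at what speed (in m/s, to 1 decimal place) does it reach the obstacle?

No — it strikes the obstacle at 9.7 m/s

a = μg = 0.57 × 9.8 = 5.586 m/s².
Reaction distance = 14.3000 × 0.85 = 12.155 m.
Braking distance needed to stop: v²/(2a) = 204.490 / 11.172 = 18.304 m, so total needed = 12.155 + 18.304 = 30.459 m > 22 m — it cannot stop.
Distance remaining when braking begins: 22 − 12.155 = 9.845 m.
v² = v₀² − 2a·d = 204.490 − 2 × 5.586 × 9.845 = 94.502 m²/s².
v = √94.502 = 9.721 m/s.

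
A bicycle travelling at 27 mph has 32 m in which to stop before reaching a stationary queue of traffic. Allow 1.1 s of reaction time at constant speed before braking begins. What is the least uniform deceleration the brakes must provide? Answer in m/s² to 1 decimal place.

Required deceleration ≈ 3.9 m/s²

27 mph × 0.44704 = 12.0701 m/s.
Distance covered during reaction = 12.0701 × 1.1 = 13.277 m.
Distance available for braking: 32 − 13.277 = 18.723 m.
v² = 2a·d ⇒ a = v²/(2d) = 12.0701² / (2 × 18.723) = 145.687 / 37.446 = 3.8906 m/s².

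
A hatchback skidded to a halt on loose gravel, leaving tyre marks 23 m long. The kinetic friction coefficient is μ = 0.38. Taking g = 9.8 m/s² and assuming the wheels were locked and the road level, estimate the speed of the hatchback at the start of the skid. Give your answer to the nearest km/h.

Deceleration a = μg = 0.38 × 9.8 = 3.724 m/s².
v = √(2a·d) = √(2 × 3.724 × 23) = √171.304 = 13.0883 m/s.
= 13.0883 × 3.6 = 47.118 km/h.

Initial speed ≈ 47 km/h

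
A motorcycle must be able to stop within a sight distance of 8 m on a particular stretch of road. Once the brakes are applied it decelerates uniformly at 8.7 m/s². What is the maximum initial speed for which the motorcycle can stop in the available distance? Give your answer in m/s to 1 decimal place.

Maximum speed ≈ 11.8 m/s

v²/(2a) = d ⇒ v = √(2 × 8.700 × 8) = √139.20 = 11.7983 m/s.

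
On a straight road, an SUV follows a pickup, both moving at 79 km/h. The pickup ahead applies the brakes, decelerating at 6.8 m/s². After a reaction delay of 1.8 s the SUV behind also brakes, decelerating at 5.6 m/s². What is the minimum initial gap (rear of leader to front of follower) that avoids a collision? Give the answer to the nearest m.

79 km/h ÷ 3.6 = 21.9444 m/s.
Leader travels v²/(2a_L) = 481.557 / 13.600 = 35.409 m before stopping.
Follower covers v·t_r = 21.9444 × 1.8 = 39.500 m while reacting, then v²/(2a_F) = 481.557 / 11.200 = 42.996 m while braking, for a total of 39.500 + 42.996 = 82.496 m.
Since a_F ≤ a_L and the follower starts braking later, the follower is never slower than the leader, so the closest approach is when both have stopped.
Minimum gap = 82.496 − 35.409 = 47.087 m.

Minimum gap ≈ 47 m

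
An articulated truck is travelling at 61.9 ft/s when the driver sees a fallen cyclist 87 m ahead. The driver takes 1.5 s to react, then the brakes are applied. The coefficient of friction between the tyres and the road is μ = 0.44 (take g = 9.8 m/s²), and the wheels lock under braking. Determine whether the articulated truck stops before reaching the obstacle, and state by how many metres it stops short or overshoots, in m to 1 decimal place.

61.9 ft/s × 0.3048 = 18.8671 m/s.
a = μg = 0.44 × 9.8 = 4.312 m/s².
Reaction distance = 18.8671 × 1.5 = 28.301 m.
Braking distance = v²/(2a) = 355.967 / 8.624 = 41.276 m.
Total stopping distance = 28.301 + 41.276 = 69.577 m, vs 87 m available — it stops with 87 − 69.577 = 17.423 m to spare.

Yes — it stops 17.4 m short of the obstacle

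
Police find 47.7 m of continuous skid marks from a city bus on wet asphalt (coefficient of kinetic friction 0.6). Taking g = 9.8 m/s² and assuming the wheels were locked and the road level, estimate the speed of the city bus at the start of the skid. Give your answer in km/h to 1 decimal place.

Initial speed ≈ 85.3 km/h

Deceleration a = μg = 0.6 × 9.8 = 5.880 m/s².
v = √(2a·d) = √(2 × 5.880 × 47.7) = √560.952 = 23.6844 m/s.
= 23.6844 × 3.6 = 85.264 km/h.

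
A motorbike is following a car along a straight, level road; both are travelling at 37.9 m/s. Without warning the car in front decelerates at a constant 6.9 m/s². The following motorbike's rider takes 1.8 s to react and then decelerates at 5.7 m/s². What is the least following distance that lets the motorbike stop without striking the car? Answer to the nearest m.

Leader travels v²/(2a_L) = 1436.410 / 13.800 = 104.088 m before stopping.
Follower covers v·t_r = 37.9000 × 1.8 = 68.220 m while reacting, then v²/(2a_F) = 1436.410 / 11.400 = 126.001 m while braking, for a total of 68.220 + 126.001 = 194.221 m.
Since a_F ≤ a_L and the follower starts braking later, the follower is never slower than the leader, so the closest approach is when both have stopped.
Minimum gap = 194.221 − 104.088 = 90.133 m.

Minimum gap ≈ 90 m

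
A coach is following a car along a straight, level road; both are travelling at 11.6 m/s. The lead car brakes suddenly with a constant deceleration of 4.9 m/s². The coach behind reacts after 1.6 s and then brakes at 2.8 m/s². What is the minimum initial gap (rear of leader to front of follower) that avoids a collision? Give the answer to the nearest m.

Minimum gap ≈ 29 m

Leader travels v²/(2a_L) = 134.560 / 9.800 = 13.731 m before stopping.
Follower covers v·t_r = 11.6000 × 1.6 = 18.560 m while reacting, then v²/(2a_F) = 134.560 / 5.600 = 24.029 m while braking, for a total of 18.560 + 24.029 = 42.589 m.
Since a_F ≤ a_L and the follower starts braking later, the follower is never slower than the leader, so the closest approach is when both have stopped.
Minimum gap = 42.589 − 13.731 = 28.858 m.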